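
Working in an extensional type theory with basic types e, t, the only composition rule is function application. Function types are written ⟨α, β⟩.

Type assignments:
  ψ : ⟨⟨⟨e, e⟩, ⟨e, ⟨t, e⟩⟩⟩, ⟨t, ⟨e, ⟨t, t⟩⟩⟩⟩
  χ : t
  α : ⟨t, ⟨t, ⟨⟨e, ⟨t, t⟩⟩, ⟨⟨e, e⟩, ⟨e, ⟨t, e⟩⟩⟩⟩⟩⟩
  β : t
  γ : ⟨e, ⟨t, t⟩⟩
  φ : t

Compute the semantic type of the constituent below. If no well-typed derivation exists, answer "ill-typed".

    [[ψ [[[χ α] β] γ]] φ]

[χ α] — α of type ⟨t, ⟨t, ⟨⟨e, ⟨t, t⟩⟩, ⟨⟨e, e⟩, ⟨e, ⟨t, e⟩⟩⟩⟩⟩⟩ combines with χ of type t: type ⟨t, ⟨⟨e, ⟨t, t⟩⟩, ⟨⟨e, e⟩, ⟨e, ⟨t, e⟩⟩⟩⟩⟩.
[[χ α] β] — [χ α] of type ⟨t, ⟨⟨e, ⟨t, t⟩⟩, ⟨⟨e, e⟩, ⟨e, ⟨t, e⟩⟩⟩⟩⟩ combines with β of type t: type ⟨⟨e, ⟨t, t⟩⟩, ⟨⟨e, e⟩, ⟨e, ⟨t, e⟩⟩⟩⟩.
[[[χ α] β] γ] — [[χ α] β] of type ⟨⟨e, ⟨t, t⟩⟩, ⟨⟨e, e⟩, ⟨e, ⟨t, e⟩⟩⟩⟩ combines with γ of type ⟨e, ⟨t, t⟩⟩: type ⟨⟨e, e⟩, ⟨e, ⟨t, e⟩⟩⟩.
[ψ [[[χ α] β] γ]] — ψ of type ⟨⟨⟨e, e⟩, ⟨e, ⟨t, e⟩⟩⟩, ⟨t, ⟨e, ⟨t, t⟩⟩⟩⟩ combines with [[[χ α] β] γ] of type ⟨⟨e, e⟩, ⟨e, ⟨t, e⟩⟩⟩: type ⟨t, ⟨e, ⟨t, t⟩⟩⟩.
[[ψ [[[χ α] β] γ]] φ] — [ψ [[[χ α] β] γ]] of type ⟨t, ⟨e, ⟨t, t⟩⟩⟩ combines with φ of type t: type ⟨e, ⟨t, t⟩⟩.

⟨e, ⟨t, t⟩⟩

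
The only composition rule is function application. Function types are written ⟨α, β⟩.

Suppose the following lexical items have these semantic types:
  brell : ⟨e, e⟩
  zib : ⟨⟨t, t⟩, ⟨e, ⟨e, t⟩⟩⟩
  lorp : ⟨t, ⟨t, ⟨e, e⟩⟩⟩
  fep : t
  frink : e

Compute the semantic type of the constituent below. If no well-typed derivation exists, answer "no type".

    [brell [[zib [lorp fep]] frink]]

[lorp fep] — lorp of type ⟨t, ⟨t, ⟨e, e⟩⟩⟩ combines with fep of type t: type ⟨t, ⟨e, e⟩⟩.
At [zib [lorp fep]]: neither ⟨⟨t, t⟩, ⟨e, ⟨e, t⟩⟩⟩ nor ⟨t, ⟨e, e⟩⟩ can take the other as argument; the node is ill-typed.

no type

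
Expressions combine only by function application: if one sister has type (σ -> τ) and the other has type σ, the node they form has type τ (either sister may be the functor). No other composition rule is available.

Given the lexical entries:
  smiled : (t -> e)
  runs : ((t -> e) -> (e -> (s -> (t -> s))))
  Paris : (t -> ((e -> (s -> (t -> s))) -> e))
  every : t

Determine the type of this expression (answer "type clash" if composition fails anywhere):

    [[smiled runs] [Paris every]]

e

[smiled runs] — runs of type ((t -> e) -> (e -> (s -> (t -> s)))) combines with smiled of type (t -> e): type (e -> (s -> (t -> s))).
[Paris every] — Paris of type (t -> ((e -> (s -> (t -> s))) -> e)) combines with every of type t: type ((e -> (s -> (t -> s))) -> e).
[[smiled runs] [Paris every]] — [Paris every] of type ((e -> (s -> (t -> s))) -> e) combines with [smiled runs] of type (e -> (s -> (t -> s))): type e.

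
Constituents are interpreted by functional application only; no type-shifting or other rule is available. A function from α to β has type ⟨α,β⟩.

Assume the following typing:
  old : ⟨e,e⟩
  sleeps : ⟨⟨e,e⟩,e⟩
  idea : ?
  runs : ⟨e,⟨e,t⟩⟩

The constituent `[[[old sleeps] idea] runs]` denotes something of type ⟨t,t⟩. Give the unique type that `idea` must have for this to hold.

At [[[old sleeps] idea] runs] (required: ⟨t,t⟩): runs is ⟨e,⟨e,t⟩⟩, which is not a function with range ⟨t,t⟩; hence [[old sleeps] idea] is the functor — type ⟨⟨e,⟨e,t⟩⟩,⟨t,t⟩⟩.
At [[old sleeps] idea] (required: ⟨⟨e,⟨e,t⟩⟩,⟨t,t⟩⟩): [old sleeps] is e, which is not a function with range ⟨⟨e,⟨e,t⟩⟩,⟨t,t⟩⟩; hence idea is the functor — type ⟨e,⟨⟨e,⟨e,t⟩⟩,⟨t,t⟩⟩⟩.

⟨e,⟨⟨e,⟨e,t⟩⟩,⟨t,t⟩⟩⟩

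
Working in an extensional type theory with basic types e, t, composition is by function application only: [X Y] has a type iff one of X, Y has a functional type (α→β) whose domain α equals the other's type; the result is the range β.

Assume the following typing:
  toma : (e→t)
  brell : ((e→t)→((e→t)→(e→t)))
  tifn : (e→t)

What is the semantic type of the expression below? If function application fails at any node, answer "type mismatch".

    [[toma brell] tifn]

[toma brell] — brell of type ((e→t)→((e→t)→(e→t))) combines with toma of type (e→t): type ((e→t)→(e→t)).
[[toma brell] tifn] — [toma brell] of type ((e→t)→(e→t)) combines with tifn of type (e→t): type (e→t).

(e→t)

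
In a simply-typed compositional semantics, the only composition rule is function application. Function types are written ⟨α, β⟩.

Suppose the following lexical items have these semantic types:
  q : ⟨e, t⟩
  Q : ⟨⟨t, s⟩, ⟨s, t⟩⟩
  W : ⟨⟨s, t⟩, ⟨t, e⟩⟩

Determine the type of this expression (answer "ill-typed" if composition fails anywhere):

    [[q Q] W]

At [q Q]: neither ⟨e, t⟩ nor ⟨⟨t, s⟩, ⟨s, t⟩⟩ can take the other as argument; the node is ill-typed.

ill-typed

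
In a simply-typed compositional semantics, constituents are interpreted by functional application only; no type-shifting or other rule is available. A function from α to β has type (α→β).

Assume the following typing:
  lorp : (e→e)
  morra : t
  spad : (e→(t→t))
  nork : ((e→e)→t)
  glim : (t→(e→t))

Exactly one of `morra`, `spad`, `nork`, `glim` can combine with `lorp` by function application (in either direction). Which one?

morra : t — lorp needs e; morra needs nothing (atomic); neither fits.
spad : (e→(t→t)) — lorp needs e; spad needs e; neither fits.
nork — combines: nork : ((e→e)→t) takes lorp : (e→e) as argument, giving t.
glim : (t→(e→t)) — lorp needs e; glim needs t; neither fits.

nork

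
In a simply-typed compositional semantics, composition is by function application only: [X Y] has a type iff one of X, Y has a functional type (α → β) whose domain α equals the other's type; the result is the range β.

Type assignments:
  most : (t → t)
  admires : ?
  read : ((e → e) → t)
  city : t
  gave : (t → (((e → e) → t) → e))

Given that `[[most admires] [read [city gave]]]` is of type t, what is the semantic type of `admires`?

((t → t) → (e → t))

[[most admires] [read [city gave]]] is required to be t. [read [city gave]] : e cannot yield t as functor, so [most admires] : (e → t).
[most admires] is required to be (e → t). most : (t → t) cannot yield (e → t) as functor, so admires : ((t → t) → (e → t)).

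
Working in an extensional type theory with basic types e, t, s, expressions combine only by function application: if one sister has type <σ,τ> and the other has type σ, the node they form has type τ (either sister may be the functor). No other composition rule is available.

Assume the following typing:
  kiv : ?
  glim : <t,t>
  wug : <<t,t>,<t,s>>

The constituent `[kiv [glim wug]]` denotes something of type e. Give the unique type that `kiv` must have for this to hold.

At [kiv [glim wug]] (required: e): [glim wug] is <t,s>, which is not a function with range e; hence kiv is the functor — type <<t,s>,e>.

<<t,s>,e>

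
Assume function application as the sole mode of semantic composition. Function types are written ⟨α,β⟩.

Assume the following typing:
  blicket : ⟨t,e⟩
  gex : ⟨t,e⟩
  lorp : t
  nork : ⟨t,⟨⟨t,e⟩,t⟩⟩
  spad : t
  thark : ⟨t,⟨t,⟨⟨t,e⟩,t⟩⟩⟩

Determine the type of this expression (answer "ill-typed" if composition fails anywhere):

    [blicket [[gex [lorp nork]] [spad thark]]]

t

[lorp nork] — nork of type ⟨t,⟨⟨t,e⟩,t⟩⟩ combines with lorp of type t: type ⟨⟨t,e⟩,t⟩.
[gex [lorp nork]] — [lorp nork] of type ⟨⟨t,e⟩,t⟩ combines with gex of type ⟨t,e⟩: type t.
[spad thark] — thark of type ⟨t,⟨t,⟨⟨t,e⟩,t⟩⟩⟩ combines with spad of type t: type ⟨t,⟨⟨t,e⟩,t⟩⟩.
[[gex [lorp nork]] [spad thark]] — [spad thark] of type ⟨t,⟨⟨t,e⟩,t⟩⟩ combines with [gex [lorp nork]] of type t: type ⟨⟨t,e⟩,t⟩.
[blicket [[gex [lorp nork]] [spad thark]]] — [[gex [lorp nork]] [spad thark]] of type ⟨⟨t,e⟩,t⟩ combines with blicket of type ⟨t,e⟩: type t.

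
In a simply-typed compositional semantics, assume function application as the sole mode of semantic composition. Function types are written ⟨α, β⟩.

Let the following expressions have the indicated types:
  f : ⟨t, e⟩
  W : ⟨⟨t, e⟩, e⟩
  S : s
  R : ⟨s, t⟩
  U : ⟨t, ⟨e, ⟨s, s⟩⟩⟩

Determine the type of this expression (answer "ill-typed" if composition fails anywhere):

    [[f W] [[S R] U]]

[f W]: functor W : ⟨⟨t, e⟩, e⟩, argument f : ⟨t, e⟩; result e.
[S R]: functor R : ⟨s, t⟩, argument S : s; result t.
[[S R] U]: functor U : ⟨t, ⟨e, ⟨s, s⟩⟩⟩, argument [S R] : t; result ⟨e, ⟨s, s⟩⟩.
[[f W] [[S R] U]]: functor [[S R] U] : ⟨e, ⟨s, s⟩⟩, argument [f W] : e; result ⟨s, s⟩.

⟨s, s⟩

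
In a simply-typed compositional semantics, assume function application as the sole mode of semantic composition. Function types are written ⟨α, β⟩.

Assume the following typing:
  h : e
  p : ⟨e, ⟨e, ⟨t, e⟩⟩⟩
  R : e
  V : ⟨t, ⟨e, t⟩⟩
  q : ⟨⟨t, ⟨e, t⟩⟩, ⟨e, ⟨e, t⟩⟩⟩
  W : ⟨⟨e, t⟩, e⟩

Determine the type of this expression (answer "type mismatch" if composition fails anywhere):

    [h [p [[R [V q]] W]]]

⟨t, e⟩

[V q]: q is ⟨⟨t, ⟨e, t⟩⟩, ⟨e, ⟨e, t⟩⟩⟩, V is ⟨t, ⟨e, t⟩⟩; result ⟨e, ⟨e, t⟩⟩.
[R [V q]]: [V q] is ⟨e, ⟨e, t⟩⟩, R is e; result ⟨e, t⟩.
[[R [V q]] W]: W is ⟨⟨e, t⟩, e⟩, [R [V q]] is ⟨e, t⟩; result e.
[p [[R [V q]] W]]: p is ⟨e, ⟨e, ⟨t, e⟩⟩⟩, [[R [V q]] W] is e; result ⟨e, ⟨t, e⟩⟩.
[h [p [[R [V q]] W]]]: [p [[R [V q]] W]] is ⟨e, ⟨t, e⟩⟩, h is e; result ⟨t, e⟩.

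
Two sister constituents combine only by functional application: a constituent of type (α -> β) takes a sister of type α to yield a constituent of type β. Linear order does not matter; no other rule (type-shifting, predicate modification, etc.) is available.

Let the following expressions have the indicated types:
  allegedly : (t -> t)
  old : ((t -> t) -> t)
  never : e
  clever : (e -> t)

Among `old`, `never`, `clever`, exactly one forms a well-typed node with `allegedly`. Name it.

old — combines: old : ((t -> t) -> t) takes allegedly : (t -> t) as argument, giving t.
never : e — no; allegedly wants t, and never wants nothing (atomic).
clever : (e -> t) — no; allegedly wants t, and clever wants e.

old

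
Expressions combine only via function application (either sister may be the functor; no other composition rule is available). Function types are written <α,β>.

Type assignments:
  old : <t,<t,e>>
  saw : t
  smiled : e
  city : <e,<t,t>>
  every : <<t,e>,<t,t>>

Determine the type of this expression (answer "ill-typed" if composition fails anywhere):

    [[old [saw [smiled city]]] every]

[smiled city] — city of type <e,<t,t>> combines with smiled of type e: type <t,t>.
[saw [smiled city]] — [smiled city] of type <t,t> combines with saw of type t: type t.
[old [saw [smiled city]]] — old of type <t,<t,e>> combines with [saw [smiled city]] of type t: type <t,e>.
[[old [saw [smiled city]]] every] — every of type <<t,e>,<t,t>> combines with [old [saw [smiled city]]] of type <t,e>: type <t,t>.

<t,t>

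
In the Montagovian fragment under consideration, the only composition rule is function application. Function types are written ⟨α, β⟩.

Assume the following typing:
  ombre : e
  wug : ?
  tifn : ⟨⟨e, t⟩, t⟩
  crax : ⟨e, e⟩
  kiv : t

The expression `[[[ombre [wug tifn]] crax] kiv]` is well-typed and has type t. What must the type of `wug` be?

At [[[ombre [wug tifn]] crax] kiv] (required: t): kiv is t, which is not a function with range t; hence [[ombre [wug tifn]] crax] is the functor — type ⟨t, t⟩.
At [[ombre [wug tifn]] crax] (required: ⟨t, t⟩): crax is ⟨e, e⟩, which is not a function with range ⟨t, t⟩; hence [ombre [wug tifn]] is the functor — type ⟨⟨e, e⟩, ⟨t, t⟩⟩.
At [ombre [wug tifn]] (required: ⟨⟨e, e⟩, ⟨t, t⟩⟩): ombre is e, which is not a function with range ⟨⟨e, e⟩, ⟨t, t⟩⟩; hence [wug tifn] is the functor — type ⟨e, ⟨⟨e, e⟩, ⟨t, t⟩⟩⟩.
At [wug tifn] (required: ⟨e, ⟨⟨e, e⟩, ⟨t, t⟩⟩⟩): tifn is ⟨⟨e, t⟩, t⟩, which is not a function with range ⟨e, ⟨⟨e, e⟩, ⟨t, t⟩⟩⟩; hence wug is the functor — type ⟨⟨⟨e, t⟩, t⟩, ⟨e, ⟨⟨e, e⟩, ⟨t, t⟩⟩⟩⟩.

⟨⟨⟨e, t⟩, t⟩, ⟨e, ⟨⟨e, e⟩, ⟨t, t⟩⟩⟩⟩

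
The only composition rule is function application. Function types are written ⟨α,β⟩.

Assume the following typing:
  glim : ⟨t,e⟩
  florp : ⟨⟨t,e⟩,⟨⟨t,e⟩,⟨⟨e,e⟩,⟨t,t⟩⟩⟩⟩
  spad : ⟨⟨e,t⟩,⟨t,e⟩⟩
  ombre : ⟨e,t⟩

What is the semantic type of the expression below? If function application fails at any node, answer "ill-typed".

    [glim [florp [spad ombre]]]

⟨⟨e,e⟩,⟨t,t⟩⟩

[spad ombre]: functor spad : ⟨⟨e,t⟩,⟨t,e⟩⟩, argument ombre : ⟨e,t⟩; result ⟨t,e⟩.
[florp [spad ombre]]: functor florp : ⟨⟨t,e⟩,⟨⟨t,e⟩,⟨⟨e,e⟩,⟨t,t⟩⟩⟩⟩, argument [spad ombre] : ⟨t,e⟩; result ⟨⟨t,e⟩,⟨⟨e,e⟩,⟨t,t⟩⟩⟩.
[glim [florp [spad ombre]]]: functor [florp [spad ombre]] : ⟨⟨t,e⟩,⟨⟨e,e⟩,⟨t,t⟩⟩⟩, argument glim : ⟨t,e⟩; result ⟨⟨e,e⟩,⟨t,t⟩⟩.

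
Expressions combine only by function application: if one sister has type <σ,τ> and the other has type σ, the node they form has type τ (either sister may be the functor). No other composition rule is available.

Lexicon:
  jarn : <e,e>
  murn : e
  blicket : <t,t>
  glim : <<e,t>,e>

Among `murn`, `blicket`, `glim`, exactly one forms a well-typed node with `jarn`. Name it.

murn

murn — combines: jarn : <e,e> takes murn : e as argument, giving e.
blicket : <t,t> — jarn needs e; blicket needs t; neither fits.
glim : <<e,t>,e> — jarn needs e; glim needs <e,t>; neither fits.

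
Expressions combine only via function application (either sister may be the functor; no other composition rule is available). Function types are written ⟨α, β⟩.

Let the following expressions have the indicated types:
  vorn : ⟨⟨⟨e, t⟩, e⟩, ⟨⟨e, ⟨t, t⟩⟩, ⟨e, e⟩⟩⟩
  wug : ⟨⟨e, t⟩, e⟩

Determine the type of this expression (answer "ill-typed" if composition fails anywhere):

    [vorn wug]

⟨⟨e, ⟨t, t⟩⟩, ⟨e, e⟩⟩

[vorn wug]: functor vorn : ⟨⟨⟨e, t⟩, e⟩, ⟨⟨e, ⟨t, t⟩⟩, ⟨e, e⟩⟩⟩, argument wug : ⟨⟨e, t⟩, e⟩; result ⟨⟨e, ⟨t, t⟩⟩, ⟨e, e⟩⟩.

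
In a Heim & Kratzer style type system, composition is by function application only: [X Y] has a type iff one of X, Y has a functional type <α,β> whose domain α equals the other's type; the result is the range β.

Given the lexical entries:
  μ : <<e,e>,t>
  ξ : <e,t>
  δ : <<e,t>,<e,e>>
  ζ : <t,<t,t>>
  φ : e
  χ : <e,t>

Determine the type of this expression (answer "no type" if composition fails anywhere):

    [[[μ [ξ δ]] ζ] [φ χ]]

[ξ δ]: δ is <<e,t>,<e,e>>, ξ is <e,t>; result <e,e>.
[μ [ξ δ]]: μ is <<e,e>,t>, [ξ δ] is <e,e>; result t.
[[μ [ξ δ]] ζ]: ζ is <t,<t,t>>, [μ [ξ δ]] is t; result <t,t>.
[φ χ]: χ is <e,t>, φ is e; result t.
[[[μ [ξ δ]] ζ] [φ χ]]: [[μ [ξ δ]] ζ] is <t,t>, [φ χ] is t; result t.

t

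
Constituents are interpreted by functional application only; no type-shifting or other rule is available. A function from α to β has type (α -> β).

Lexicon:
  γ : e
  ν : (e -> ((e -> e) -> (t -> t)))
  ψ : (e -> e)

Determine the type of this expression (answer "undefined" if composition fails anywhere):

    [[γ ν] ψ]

[γ ν] — ν of type (e -> ((e -> e) -> (t -> t))) combines with γ of type e: type ((e -> e) -> (t -> t)).
[[γ ν] ψ] — [γ ν] of type ((e -> e) -> (t -> t)) combines with ψ of type (e -> e): type (t -> t).

(t -> t)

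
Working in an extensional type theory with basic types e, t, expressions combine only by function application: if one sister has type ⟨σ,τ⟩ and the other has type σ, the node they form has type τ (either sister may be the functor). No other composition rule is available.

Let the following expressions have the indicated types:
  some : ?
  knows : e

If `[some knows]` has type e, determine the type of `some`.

For [some knows] to have type e with knows of type e, some must be the function: some : ⟨e,e⟩.

⟨e,e⟩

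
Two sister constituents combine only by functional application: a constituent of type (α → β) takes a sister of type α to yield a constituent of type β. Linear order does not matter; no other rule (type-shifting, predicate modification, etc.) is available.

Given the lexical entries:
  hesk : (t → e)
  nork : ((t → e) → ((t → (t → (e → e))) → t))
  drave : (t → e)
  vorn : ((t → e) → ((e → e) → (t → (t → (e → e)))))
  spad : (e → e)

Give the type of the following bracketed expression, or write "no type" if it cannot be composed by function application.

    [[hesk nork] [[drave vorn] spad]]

t

[hesk nork]: nork is ((t → e) → ((t → (t → (e → e))) → t)), hesk is (t → e); result ((t → (t → (e → e))) → t).
[drave vorn]: vorn is ((t → e) → ((e → e) → (t → (t → (e → e))))), drave is (t → e); result ((e → e) → (t → (t → (e → e)))).
[[drave vorn] spad]: [drave vorn] is ((e → e) → (t → (t → (e → e)))), spad is (e → e); result (t → (t → (e → e))).
[[hesk nork] [[drave vorn] spad]]: [hesk nork] is ((t → (t → (e → e))) → t), [[drave vorn] spad] is (t → (t → (e → e))); result t.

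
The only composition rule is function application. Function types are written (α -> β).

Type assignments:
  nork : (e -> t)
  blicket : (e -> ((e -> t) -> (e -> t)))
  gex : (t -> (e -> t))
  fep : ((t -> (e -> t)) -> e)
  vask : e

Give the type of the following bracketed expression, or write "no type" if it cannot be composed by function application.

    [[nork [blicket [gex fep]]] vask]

At [gex fep], fep : ((t -> (e -> t)) -> e) takes gex : (t -> (e -> t)), giving e.
At [blicket [gex fep]], blicket : (e -> ((e -> t) -> (e -> t))) takes [gex fep] : e, giving ((e -> t) -> (e -> t)).
At [nork [blicket [gex fep]]], [blicket [gex fep]] : ((e -> t) -> (e -> t)) takes nork : (e -> t), giving (e -> t).
At [[nork [blicket [gex fep]]] vask], [nork [blicket [gex fep]]] : (e -> t) takes vask : e, giving t.

t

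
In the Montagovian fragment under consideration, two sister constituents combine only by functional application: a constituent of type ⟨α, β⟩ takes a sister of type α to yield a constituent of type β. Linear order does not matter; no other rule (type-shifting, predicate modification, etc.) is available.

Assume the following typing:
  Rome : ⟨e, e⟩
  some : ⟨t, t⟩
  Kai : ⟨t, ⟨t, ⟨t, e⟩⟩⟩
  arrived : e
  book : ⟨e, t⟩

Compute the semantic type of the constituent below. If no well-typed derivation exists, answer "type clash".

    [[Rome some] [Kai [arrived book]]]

type clash

[Rome some]: ⟨e, e⟩ with ⟨t, t⟩ — neither is a function whose domain matches the other; composition fails here.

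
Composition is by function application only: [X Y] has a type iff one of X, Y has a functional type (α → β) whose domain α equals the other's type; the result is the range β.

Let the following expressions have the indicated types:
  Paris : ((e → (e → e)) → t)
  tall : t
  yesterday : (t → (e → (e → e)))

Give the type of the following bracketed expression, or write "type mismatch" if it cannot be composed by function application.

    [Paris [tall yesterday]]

t

[tall yesterday]: (t → (e → (e → e))) applied to t yields (e → (e → e)).
[Paris [tall yesterday]]: ((e → (e → e)) → t) applied to (e → (e → e)) yields t.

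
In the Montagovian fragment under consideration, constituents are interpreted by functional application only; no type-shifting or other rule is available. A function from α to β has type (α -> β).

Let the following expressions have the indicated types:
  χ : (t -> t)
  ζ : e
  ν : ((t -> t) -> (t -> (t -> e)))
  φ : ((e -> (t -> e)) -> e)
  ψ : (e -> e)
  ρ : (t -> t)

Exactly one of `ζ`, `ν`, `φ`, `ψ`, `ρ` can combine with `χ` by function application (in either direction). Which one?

ν

ζ : e — no; χ wants t, and ζ wants nothing (atomic).
ν — combines: ν : ((t -> t) -> (t -> (t -> e))) takes χ : (t -> t) as argument, giving (t -> (t -> e)).
φ : ((e -> (t -> e)) -> e) — no; χ wants t, and φ wants (e -> (t -> e)).
ψ : (e -> e) — no; χ wants t, and ψ wants e.
ρ : (t -> t) — no; χ wants t, and ρ wants t.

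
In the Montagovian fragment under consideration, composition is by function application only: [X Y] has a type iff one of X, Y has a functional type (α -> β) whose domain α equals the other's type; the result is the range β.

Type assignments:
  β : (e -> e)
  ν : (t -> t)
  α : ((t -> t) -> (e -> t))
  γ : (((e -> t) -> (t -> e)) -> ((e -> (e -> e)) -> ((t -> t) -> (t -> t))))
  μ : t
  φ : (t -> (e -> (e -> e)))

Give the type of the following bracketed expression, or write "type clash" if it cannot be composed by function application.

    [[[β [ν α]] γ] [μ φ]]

type clash

[ν α]: α is ((t -> t) -> (e -> t)), ν is (t -> t); result (e -> t).
[β [ν α]]: (e -> e) and (e -> t) cannot combine by function application — type clash.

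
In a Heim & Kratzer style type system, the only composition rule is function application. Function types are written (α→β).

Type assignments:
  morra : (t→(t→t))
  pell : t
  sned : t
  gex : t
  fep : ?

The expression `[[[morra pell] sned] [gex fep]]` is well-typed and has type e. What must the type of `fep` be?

For [[[morra pell] sned] [gex fep]] to have type e with [[morra pell] sned] of type t, [gex fep] must be the function: [gex fep] : (t→e).
For [gex fep] to have type (t→e) with gex of type t, fep must be the function: fep : (t→(t→e)).

(t→(t→e))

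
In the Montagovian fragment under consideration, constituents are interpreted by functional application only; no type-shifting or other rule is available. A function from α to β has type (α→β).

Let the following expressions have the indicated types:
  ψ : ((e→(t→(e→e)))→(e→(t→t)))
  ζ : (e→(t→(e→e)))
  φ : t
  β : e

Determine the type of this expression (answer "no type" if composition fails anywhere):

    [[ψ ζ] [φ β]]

no type

At [ψ ζ], ψ : ((e→(t→(e→e)))→(e→(t→t))) takes ζ : (e→(t→(e→e))), giving (e→(t→t)).
[φ β]: t with e — neither is a function whose domain matches the other; composition fails here.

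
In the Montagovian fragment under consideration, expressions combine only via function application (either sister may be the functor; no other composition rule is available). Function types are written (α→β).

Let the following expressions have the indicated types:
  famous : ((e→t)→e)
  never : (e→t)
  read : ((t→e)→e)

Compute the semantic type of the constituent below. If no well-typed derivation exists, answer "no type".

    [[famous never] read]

no type

[famous never]: functor famous : ((e→t)→e), argument never : (e→t); result e.
[[famous never] read]: e with ((t→e)→e) — neither is a function whose domain matches the other; composition fails here.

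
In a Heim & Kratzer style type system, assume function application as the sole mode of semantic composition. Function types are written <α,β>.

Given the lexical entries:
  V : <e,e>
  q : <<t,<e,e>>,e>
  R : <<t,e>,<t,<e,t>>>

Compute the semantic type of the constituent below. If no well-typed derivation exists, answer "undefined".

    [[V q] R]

[V q]: <e,e> and <<t,<e,e>>,e> cannot combine by function application — type clash.

undefined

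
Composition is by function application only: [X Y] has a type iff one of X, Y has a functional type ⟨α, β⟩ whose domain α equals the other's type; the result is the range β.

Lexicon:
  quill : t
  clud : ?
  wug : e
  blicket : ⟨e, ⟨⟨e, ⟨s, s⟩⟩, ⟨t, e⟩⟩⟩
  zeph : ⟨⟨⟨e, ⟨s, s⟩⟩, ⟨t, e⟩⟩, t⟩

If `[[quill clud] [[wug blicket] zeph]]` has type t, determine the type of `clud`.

[[quill clud] [[wug blicket] zeph]] is required to be t. [[wug blicket] zeph] : t cannot yield t as functor, so [quill clud] : ⟨t, t⟩.
[quill clud] is required to be ⟨t, t⟩. quill : t cannot yield ⟨t, t⟩ as functor, so clud : ⟨t, ⟨t, t⟩⟩.

⟨t, ⟨t, t⟩⟩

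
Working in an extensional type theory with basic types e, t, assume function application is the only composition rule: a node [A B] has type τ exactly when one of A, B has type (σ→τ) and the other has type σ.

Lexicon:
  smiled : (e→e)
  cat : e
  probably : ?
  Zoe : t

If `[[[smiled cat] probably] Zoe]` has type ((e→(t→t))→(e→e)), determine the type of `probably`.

(e→(t→((e→(t→t))→(e→e))))

[[[smiled cat] probably] Zoe] is required to be ((e→(t→t))→(e→e)). Zoe : t cannot yield ((e→(t→t))→(e→e)) as functor, so [[smiled cat] probably] : (t→((e→(t→t))→(e→e))).
[[smiled cat] probably] is required to be (t→((e→(t→t))→(e→e))). [smiled cat] : e cannot yield (t→((e→(t→t))→(e→e))) as functor, so probably : (e→(t→((e→(t→t))→(e→e)))).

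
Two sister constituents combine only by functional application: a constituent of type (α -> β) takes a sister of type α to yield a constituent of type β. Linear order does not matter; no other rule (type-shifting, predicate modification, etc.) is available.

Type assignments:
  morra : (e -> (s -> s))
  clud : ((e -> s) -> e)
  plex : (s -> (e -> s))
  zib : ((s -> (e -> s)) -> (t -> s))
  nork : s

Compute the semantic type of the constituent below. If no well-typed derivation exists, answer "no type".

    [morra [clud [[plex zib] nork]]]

no type

[plex zib]: zib is ((s -> (e -> s)) -> (t -> s)), plex is (s -> (e -> s)); result (t -> s).
[[plex zib] nork]: (t -> s) and s cannot combine by function application — type clash.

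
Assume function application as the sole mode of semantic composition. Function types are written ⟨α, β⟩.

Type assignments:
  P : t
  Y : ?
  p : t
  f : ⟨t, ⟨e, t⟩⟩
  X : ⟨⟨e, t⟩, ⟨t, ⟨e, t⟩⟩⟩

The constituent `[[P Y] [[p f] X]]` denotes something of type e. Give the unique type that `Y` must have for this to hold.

⟨t, ⟨⟨t, ⟨e, t⟩⟩, e⟩⟩

[[P Y] [[p f] X]] is required to be e. [[p f] X] : ⟨t, ⟨e, t⟩⟩ cannot yield e as functor, so [P Y] : ⟨⟨t, ⟨e, t⟩⟩, e⟩.
[P Y] is required to be ⟨⟨t, ⟨e, t⟩⟩, e⟩. P : t cannot yield ⟨⟨t, ⟨e, t⟩⟩, e⟩ as functor, so Y : ⟨t, ⟨⟨t, ⟨e, t⟩⟩, e⟩⟩.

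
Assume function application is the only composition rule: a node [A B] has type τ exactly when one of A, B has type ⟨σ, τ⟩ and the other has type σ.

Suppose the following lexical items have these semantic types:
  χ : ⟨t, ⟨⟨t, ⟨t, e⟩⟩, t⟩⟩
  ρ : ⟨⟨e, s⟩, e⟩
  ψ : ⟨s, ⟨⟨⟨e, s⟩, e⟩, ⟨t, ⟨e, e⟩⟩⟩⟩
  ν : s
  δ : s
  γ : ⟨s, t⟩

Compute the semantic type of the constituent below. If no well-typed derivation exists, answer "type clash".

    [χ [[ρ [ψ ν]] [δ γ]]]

[ψ ν]: ψ is ⟨s, ⟨⟨⟨e, s⟩, e⟩, ⟨t, ⟨e, e⟩⟩⟩⟩, ν is s; result ⟨⟨⟨e, s⟩, e⟩, ⟨t, ⟨e, e⟩⟩⟩.
[ρ [ψ ν]]: [ψ ν] is ⟨⟨⟨e, s⟩, e⟩, ⟨t, ⟨e, e⟩⟩⟩, ρ is ⟨⟨e, s⟩, e⟩; result ⟨t, ⟨e, e⟩⟩.
[δ γ]: γ is ⟨s, t⟩, δ is s; result t.
[[ρ [ψ ν]] [δ γ]]: [ρ [ψ ν]] is ⟨t, ⟨e, e⟩⟩, [δ γ] is t; result ⟨e, e⟩.
[χ [[ρ [ψ ν]] [δ γ]]]: ⟨t, ⟨⟨t, ⟨t, e⟩⟩, t⟩⟩ and ⟨e, e⟩ cannot combine by function application — type clash.

type clash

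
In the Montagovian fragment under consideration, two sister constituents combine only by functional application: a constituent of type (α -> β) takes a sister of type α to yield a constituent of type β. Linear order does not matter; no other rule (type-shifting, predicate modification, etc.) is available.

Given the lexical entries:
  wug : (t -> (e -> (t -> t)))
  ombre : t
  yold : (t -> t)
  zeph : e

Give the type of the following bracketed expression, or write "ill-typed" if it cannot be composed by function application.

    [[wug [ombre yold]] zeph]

(t -> t)

[ombre yold]: yold is (t -> t), ombre is t; result t.
[wug [ombre yold]]: wug is (t -> (e -> (t -> t))), [ombre yold] is t; result (e -> (t -> t)).
[[wug [ombre yold]] zeph]: [wug [ombre yold]] is (e -> (t -> t)), zeph is e; result (t -> t).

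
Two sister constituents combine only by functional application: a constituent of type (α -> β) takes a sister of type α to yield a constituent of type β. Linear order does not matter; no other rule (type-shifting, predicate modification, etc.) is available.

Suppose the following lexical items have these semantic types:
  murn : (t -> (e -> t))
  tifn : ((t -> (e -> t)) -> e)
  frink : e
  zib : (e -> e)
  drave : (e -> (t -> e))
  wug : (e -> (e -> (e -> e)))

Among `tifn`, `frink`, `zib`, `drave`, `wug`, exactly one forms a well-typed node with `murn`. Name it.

tifn — combines: tifn : ((t -> (e -> t)) -> e) takes murn : (t -> (e -> t)) as argument, giving e.
frink : e — neither side's domain matches the other.
zib : (e -> e) — neither side's domain matches the other.
drave : (e -> (t -> e)) — neither side's domain matches the other.
wug : (e -> (e -> (e -> e))) — neither side's domain matches the other.

tifn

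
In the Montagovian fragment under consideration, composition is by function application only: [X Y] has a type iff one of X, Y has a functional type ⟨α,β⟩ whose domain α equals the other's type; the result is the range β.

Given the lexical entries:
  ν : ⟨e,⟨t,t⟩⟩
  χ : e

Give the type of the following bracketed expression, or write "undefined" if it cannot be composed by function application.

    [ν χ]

[ν χ]: ν is ⟨e,⟨t,t⟩⟩, χ is e; result ⟨t,t⟩.

⟨t,t⟩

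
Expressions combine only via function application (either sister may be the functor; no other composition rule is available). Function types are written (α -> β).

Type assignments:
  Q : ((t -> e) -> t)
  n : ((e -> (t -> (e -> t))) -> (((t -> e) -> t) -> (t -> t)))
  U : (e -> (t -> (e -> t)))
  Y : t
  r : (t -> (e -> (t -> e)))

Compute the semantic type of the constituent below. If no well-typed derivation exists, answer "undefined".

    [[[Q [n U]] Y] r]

[n U]: n is ((e -> (t -> (e -> t))) -> (((t -> e) -> t) -> (t -> t))), U is (e -> (t -> (e -> t))); result (((t -> e) -> t) -> (t -> t)).
[Q [n U]]: [n U] is (((t -> e) -> t) -> (t -> t)), Q is ((t -> e) -> t); result (t -> t).
[[Q [n U]] Y]: [Q [n U]] is (t -> t), Y is t; result t.
[[[Q [n U]] Y] r]: r is (t -> (e -> (t -> e))), [[Q [n U]] Y] is t; result (e -> (t -> e)).

(e -> (t -> e))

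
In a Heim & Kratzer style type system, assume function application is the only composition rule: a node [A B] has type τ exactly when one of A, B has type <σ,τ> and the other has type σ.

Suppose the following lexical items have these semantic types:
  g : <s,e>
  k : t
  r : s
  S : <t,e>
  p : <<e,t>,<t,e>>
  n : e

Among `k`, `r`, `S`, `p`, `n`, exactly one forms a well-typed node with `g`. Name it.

k : t — neither side's domain matches the other.
r — combines: g : <s,e> takes r : s as argument, giving e.
S : <t,e> — neither side's domain matches the other.
p : <<e,t>,<t,e>> — neither side's domain matches the other.
n : e — neither side's domain matches the other.

r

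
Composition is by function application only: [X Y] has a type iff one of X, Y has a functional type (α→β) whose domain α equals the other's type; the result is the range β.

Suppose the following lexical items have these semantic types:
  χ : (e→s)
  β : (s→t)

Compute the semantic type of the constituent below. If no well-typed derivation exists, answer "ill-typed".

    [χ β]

[χ β]: (e→s) with (s→t) — neither is a function whose domain matches the other; composition fails here.

ill-typed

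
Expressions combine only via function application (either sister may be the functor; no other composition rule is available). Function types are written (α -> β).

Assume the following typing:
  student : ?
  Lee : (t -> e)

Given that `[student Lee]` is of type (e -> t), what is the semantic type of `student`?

For [student Lee] to have type (e -> t) with Lee of type (t -> e), student must be the function: student : ((t -> e) -> (e -> t)).

((t -> e) -> (e -> t))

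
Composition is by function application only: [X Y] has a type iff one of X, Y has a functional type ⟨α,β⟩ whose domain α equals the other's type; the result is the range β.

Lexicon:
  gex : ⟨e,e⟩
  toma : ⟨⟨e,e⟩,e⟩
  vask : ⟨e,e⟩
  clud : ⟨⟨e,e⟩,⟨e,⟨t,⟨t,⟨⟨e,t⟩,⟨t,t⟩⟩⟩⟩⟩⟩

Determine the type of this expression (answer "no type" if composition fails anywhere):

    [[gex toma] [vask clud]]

[gex toma]: ⟨⟨e,e⟩,e⟩ applied to ⟨e,e⟩ yields e.
[vask clud]: ⟨⟨e,e⟩,⟨e,⟨t,⟨t,⟨⟨e,t⟩,⟨t,t⟩⟩⟩⟩⟩⟩ applied to ⟨e,e⟩ yields ⟨e,⟨t,⟨t,⟨⟨e,t⟩,⟨t,t⟩⟩⟩⟩⟩.
[[gex toma] [vask clud]]: ⟨e,⟨t,⟨t,⟨⟨e,t⟩,⟨t,t⟩⟩⟩⟩⟩ applied to e yields ⟨t,⟨t,⟨⟨e,t⟩,⟨t,t⟩⟩⟩⟩.

⟨t,⟨t,⟨⟨e,t⟩,⟨t,t⟩⟩⟩⟩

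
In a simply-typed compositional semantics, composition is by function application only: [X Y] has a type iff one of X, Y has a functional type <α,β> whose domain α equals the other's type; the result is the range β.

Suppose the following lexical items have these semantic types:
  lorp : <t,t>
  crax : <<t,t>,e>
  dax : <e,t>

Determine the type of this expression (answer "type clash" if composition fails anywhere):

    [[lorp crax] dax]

[lorp crax]: crax is <<t,t>,e>, lorp is <t,t>; result e.
[[lorp crax] dax]: dax is <e,t>, [lorp crax] is e; result t.

t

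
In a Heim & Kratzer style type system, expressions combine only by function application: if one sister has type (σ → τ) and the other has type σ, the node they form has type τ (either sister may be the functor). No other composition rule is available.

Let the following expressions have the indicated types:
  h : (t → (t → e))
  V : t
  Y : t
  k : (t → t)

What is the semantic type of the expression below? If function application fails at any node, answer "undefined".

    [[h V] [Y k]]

e

[h V]: h is (t → (t → e)), V is t; result (t → e).
[Y k]: k is (t → t), Y is t; result t.
[[h V] [Y k]]: [h V] is (t → e), [Y k] is t; result e.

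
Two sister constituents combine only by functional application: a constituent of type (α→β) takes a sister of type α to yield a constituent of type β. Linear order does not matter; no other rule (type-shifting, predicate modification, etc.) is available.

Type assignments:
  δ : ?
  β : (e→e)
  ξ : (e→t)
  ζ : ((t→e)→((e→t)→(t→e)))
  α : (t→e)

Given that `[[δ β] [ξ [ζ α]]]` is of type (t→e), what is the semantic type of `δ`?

((e→e)→((t→e)→(t→e)))

[[δ β] [ξ [ζ α]]] is required to be (t→e). [ξ [ζ α]] : (t→e) cannot yield (t→e) as functor, so [δ β] : ((t→e)→(t→e)).
[δ β] is required to be ((t→e)→(t→e)). β : (e→e) cannot yield ((t→e)→(t→e)) as functor, so δ : ((e→e)→((t→e)→(t→e))).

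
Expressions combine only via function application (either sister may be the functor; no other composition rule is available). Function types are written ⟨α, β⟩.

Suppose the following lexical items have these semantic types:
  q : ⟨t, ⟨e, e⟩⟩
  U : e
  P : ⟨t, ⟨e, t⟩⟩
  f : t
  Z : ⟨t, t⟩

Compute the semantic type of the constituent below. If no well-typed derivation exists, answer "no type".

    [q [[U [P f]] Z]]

[P f]: functor P : ⟨t, ⟨e, t⟩⟩, argument f : t; result ⟨e, t⟩.
[U [P f]]: functor [P f] : ⟨e, t⟩, argument U : e; result t.
[[U [P f]] Z]: functor Z : ⟨t, t⟩, argument [U [P f]] : t; result t.
[q [[U [P f]] Z]]: functor q : ⟨t, ⟨e, e⟩⟩, argument [[U [P f]] Z] : t; result ⟨e, e⟩.

⟨e, e⟩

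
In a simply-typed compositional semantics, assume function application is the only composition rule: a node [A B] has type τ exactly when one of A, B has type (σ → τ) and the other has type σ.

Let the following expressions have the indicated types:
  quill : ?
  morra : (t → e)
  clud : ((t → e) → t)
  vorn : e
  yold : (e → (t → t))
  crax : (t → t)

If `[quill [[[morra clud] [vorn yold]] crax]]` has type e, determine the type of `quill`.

At [quill [[[morra clud] [vorn yold]] crax]] (required: e): [[[morra clud] [vorn yold]] crax] is t, which is not a function with range e; hence quill is the functor — type (t → e).

(t → e)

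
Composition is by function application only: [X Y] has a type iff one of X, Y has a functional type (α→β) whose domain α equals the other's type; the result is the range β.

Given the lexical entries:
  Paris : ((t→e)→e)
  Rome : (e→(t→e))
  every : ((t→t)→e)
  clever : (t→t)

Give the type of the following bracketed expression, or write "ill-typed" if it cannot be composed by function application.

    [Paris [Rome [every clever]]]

[every clever]: functor every : ((t→t)→e), argument clever : (t→t); result e.
[Rome [every clever]]: functor Rome : (e→(t→e)), argument [every clever] : e; result (t→e).
[Paris [Rome [every clever]]]: functor Paris : ((t→e)→e), argument [Rome [every clever]] : (t→e); result e.

e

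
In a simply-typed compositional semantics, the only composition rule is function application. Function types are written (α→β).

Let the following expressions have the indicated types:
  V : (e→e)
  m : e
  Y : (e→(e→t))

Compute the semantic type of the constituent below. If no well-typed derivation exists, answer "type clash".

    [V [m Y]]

[m Y]: Y is (e→(e→t)), m is e; result (e→t).
[V [m Y]]: (e→e) and (e→t) cannot combine by function application — type clash.

type clash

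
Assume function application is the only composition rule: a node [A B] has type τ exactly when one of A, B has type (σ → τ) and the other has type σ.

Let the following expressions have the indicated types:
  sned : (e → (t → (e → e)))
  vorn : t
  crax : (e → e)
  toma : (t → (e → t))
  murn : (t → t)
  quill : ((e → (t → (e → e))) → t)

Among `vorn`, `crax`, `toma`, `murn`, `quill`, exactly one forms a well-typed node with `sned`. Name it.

vorn : t — sned needs e; vorn needs nothing (atomic); neither fits.
crax : (e → e) — sned needs e; crax needs e; neither fits.
toma : (t → (e → t)) — sned needs e; toma needs t; neither fits.
murn : (t → t) — sned needs e; murn needs t; neither fits.
quill — combines: quill : ((e → (t → (e → e))) → t) takes sned : (e → (t → (e → e))) as argument, giving t.

quill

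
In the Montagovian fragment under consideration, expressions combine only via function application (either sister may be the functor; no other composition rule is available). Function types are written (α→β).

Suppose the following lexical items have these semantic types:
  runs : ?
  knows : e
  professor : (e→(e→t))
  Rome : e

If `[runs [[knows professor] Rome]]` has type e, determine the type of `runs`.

[runs [[knows professor] Rome]] is required to be e. [[knows professor] Rome] : t cannot yield e as functor, so runs : (t→e).

(t→e)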